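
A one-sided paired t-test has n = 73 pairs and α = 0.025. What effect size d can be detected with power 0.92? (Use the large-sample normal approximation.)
d ≈ 0.39

Minimum detectable effect (paired t-test, normal approximation):
d = (z_α + z_β) / √n
d = (1.960 + 1.405) / √73
d = 3.365 / 8.544
d ≈ 0.39

By Cohen's convention (0.2 small / 0.5 medium / 0.8 large): small effect.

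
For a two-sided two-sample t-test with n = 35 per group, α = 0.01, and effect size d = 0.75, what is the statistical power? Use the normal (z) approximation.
Power ≈ 0.71

Power calculation (two-sample t-test, normal approximation):
z_β = d · √(n/2) - z_{α/2}
z_β = 0.75 · √(35/2) - 2.576
z_β = 0.75 · 4.183 - 2.576
z_β = 0.562

Power = Φ(z_β) = Φ(0.562) ≈ 0.713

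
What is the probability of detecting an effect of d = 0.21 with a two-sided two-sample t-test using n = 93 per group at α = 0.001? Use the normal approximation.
Power ≈ 0.03

Power calculation (two-sample t-test, normal approximation):
z_β = d · √(n/2) - z_{α/2}
z_β = 0.21 · √(93/2) - 3.291
z_β = 0.21 · 6.819 - 3.291
z_β = -1.859

Power = Φ(z_β) = Φ(-1.859) ≈ 0.032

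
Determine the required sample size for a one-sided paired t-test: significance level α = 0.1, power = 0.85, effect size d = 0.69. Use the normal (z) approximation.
n = 12 pairs

Sample size formula (paired t-test, normal approximation):
n = ((z_α + z_β) / d)²

z_α = 1.282 (for α = 0.1, one-sided)
z_β = 1.036 (for power = 0.85)
d = 0.69

n = ((1.282 + 1.036) / 0.69)²
n = (3.359)²
n ≈ 11.28
Round up to the next whole number: n = 12 pairs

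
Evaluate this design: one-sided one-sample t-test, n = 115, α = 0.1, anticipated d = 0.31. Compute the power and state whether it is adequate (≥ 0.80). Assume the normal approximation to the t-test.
Power ≈ 0.98; the study is adequately powered (power ≥ 0.80)

Power calculation (one-sample t-test, normal approximation):
z_β = d · √n - z_α
z_β = 0.31 · √115 - 1.282
z_β = 0.31 · 10.724 - 1.282
z_β = 2.043

Power = Φ(z_β) = Φ(2.043) ≈ 0.979

Effect size d = 0.31 is small by Cohen's convention (0.2/0.5/0.8).

Threshold: power ≥ 0.80 is conventionally adequate.
Power ≈ 0.98 → the study is adequately powered (power ≥ 0.80).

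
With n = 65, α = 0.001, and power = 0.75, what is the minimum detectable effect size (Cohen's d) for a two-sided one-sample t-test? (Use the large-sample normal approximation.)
d ≈ 0.49

Minimum detectable effect (one-sample t-test, normal approximation):
d = (z_{α/2} + z_β) / √n
d = (3.291 + 0.674) / √65
d = 3.965 / 8.062
d ≈ 0.49

By Cohen's convention (0.2 small / 0.5 medium / 0.8 large): small effect.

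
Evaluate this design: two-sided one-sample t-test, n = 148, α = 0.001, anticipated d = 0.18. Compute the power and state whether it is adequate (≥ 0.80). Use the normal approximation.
Power ≈ 0.14; the study is underpowered (power < 0.80)

Power calculation (one-sample t-test, normal approximation):
z_β = d · √n - z_{α/2}
z_β = 0.18 · √148 - 3.291
z_β = 0.18 · 12.166 - 3.291
z_β = -1.101

Power = Φ(z_β) = Φ(-1.101) ≈ 0.136

Effect size d = 0.18 is very small by Cohen's convention (0.2/0.5/0.8).

Threshold: power ≥ 0.80 is conventionally adequate.
Power ≈ 0.14 → the study is underpowered (power < 0.80).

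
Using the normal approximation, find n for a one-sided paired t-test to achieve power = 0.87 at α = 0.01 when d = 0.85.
n = 17 pairs

Sample size formula (paired t-test, normal approximation):
n = ((z_α + z_β) / d)²

z_α = 2.326 (for α = 0.01, one-sided)
z_β = 1.126 (for power = 0.87)
d = 0.85

n = ((2.326 + 1.126) / 0.85)²
n = (4.061)²
n ≈ 16.49
Round up to the next whole number: n = 17 pairs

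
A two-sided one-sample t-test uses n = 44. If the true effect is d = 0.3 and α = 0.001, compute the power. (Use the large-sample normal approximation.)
Power ≈ 0.10

Power calculation (one-sample t-test, normal approximation):
z_β = d · √n - z_{α/2}
z_β = 0.3 · √44 - 3.291
z_β = 0.3 · 6.633 - 3.291
z_β = -1.301

Power = Φ(z_β) = Φ(-1.301) ≈ 0.097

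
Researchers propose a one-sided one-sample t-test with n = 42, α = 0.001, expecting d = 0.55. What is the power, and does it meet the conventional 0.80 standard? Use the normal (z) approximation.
Power ≈ 0.68; the study is underpowered (power < 0.80)

Power calculation (one-sample t-test, normal approximation):
z_β = d · √n - z_α
z_β = 0.55 · √42 - 3.090
z_β = 0.55 · 6.481 - 3.090
z_β = 0.474

Power = Φ(z_β) = Φ(0.474) ≈ 0.682

Effect size d = 0.55 is medium by Cohen's convention (0.2/0.5/0.8).

Threshold: power ≥ 0.80 is conventionally adequate.
Power ≈ 0.68 → the study is underpowered (power < 0.80).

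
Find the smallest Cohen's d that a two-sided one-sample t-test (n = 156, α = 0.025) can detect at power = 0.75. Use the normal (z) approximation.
d ≈ 0.23

Minimum detectable effect (one-sample t-test, normal approximation):
d = (z_{α/2} + z_β) / √n
d = (2.241 + 0.674) / √156
d = 2.916 / 12.490
d ≈ 0.23

By Cohen's convention (0.2 small / 0.5 medium / 0.8 large): small effect.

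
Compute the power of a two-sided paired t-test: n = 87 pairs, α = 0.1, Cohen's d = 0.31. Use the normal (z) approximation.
Power ≈ 0.89

Power calculation (paired t-test, normal approximation):
z_β = d · √n - z_{α/2}
z_β = 0.31 · √87 - 1.645
z_β = 0.31 · 9.327 - 1.645
z_β = 1.247

Power = Φ(z_β) = Φ(1.247) ≈ 0.894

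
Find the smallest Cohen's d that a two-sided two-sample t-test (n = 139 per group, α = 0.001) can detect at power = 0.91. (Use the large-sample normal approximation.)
d ≈ 0.56

Minimum detectable effect (two-sample t-test, normal approximation):
d = (z_{α/2} + z_β) / √(n/2)
d = (3.291 + 1.341) / √(139/2)
d = 4.631 / 8.337
d ≈ 0.56

By Cohen's convention (0.2 small / 0.5 medium / 0.8 large): medium effect.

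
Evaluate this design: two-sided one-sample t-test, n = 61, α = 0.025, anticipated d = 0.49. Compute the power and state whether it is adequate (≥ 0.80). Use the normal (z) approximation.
Power ≈ 0.94; the study is adequately powered (power ≥ 0.80)

Power calculation (one-sample t-test, normal approximation):
z_β = d · √n - z_{α/2}
z_β = 0.49 · √61 - 2.241
z_β = 0.49 · 7.810 - 2.241
z_β = 1.586

Power = Φ(z_β) = Φ(1.586) ≈ 0.944

Effect size d = 0.49 is small by Cohen's convention (0.2/0.5/0.8).

Threshold: power ≥ 0.80 is conventionally adequate.
Power ≈ 0.94 → the study is adequately powered (power ≥ 0.80).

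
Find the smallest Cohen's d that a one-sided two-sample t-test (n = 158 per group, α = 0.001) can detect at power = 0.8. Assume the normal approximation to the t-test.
d ≈ 0.44

Minimum detectable effect (two-sample t-test, normal approximation):
d = (z_α + z_β) / √(n/2)
d = (3.090 + 0.842) / √(158/2)
d = 3.932 / 8.888
d ≈ 0.44

By Cohen's convention (0.2 small / 0.5 medium / 0.8 large): small effect.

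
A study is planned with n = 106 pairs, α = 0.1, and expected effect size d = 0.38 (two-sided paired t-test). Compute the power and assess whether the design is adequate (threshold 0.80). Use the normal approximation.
Power ≈ 0.99; the study is adequately powered (power ≥ 0.80)

Power calculation (paired t-test, normal approximation):
z_β = d · √n - z_{α/2}
z_β = 0.38 · √106 - 1.645
z_β = 0.38 · 10.296 - 1.645
z_β = 2.267

Power = Φ(z_β) = Φ(2.267) ≈ 0.988

Effect size d = 0.38 is small by Cohen's convention (0.2/0.5/0.8).

Threshold: power ≥ 0.80 is conventionally adequate.
Power ≈ 0.99 → the study is adequately powered (power ≥ 0.80).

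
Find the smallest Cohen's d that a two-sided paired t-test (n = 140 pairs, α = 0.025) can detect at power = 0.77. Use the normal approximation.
d ≈ 0.25

Minimum detectable effect (paired t-test, normal approximation):
d = (z_{α/2} + z_β) / √n
d = (2.241 + 0.739) / √140
d = 2.980 / 11.832
d ≈ 0.25

By Cohen's convention (0.2 small / 0.5 medium / 0.8 large): small effect.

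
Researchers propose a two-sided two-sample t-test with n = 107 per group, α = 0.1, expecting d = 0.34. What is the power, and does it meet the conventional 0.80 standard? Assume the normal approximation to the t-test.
Power ≈ 0.80; the study is adequately powered (power ≥ 0.80)

Power calculation (two-sample t-test, normal approximation):
z_β = d · √(n/2) - z_{α/2}
z_β = 0.34 · √(107/2) - 1.645
z_β = 0.34 · 7.314 - 1.645
z_β = 0.842

Power = Φ(z_β) = Φ(0.842) ≈ 0.800

Effect size d = 0.34 is small by Cohen's convention (0.2/0.5/0.8).

Threshold: power ≥ 0.80 is conventionally adequate.
Power ≈ 0.80 → the study is adequately powered (power ≥ 0.80).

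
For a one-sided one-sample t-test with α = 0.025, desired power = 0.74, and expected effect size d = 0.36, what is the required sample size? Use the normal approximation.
n = 53

Sample size formula (one-sample t-test, normal approximation):
n = ((z_α + z_β) / d)²

z_α = 1.960 (for α = 0.025, one-sided)
z_β = 0.643 (for power = 0.74)
d = 0.36

n = ((1.960 + 0.643) / 0.36)²
n = (7.231)²
n ≈ 52.29
Round up to the next whole number: n = 53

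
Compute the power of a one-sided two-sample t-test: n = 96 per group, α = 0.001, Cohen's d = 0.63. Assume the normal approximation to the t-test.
Power ≈ 0.90

Power calculation (two-sample t-test, normal approximation):
z_β = d · √(n/2) - z_α
z_β = 0.63 · √(96/2) - 3.090
z_β = 0.63 · 6.928 - 3.090
z_β = 1.275

Power = Φ(z_β) = Φ(1.275) ≈ 0.899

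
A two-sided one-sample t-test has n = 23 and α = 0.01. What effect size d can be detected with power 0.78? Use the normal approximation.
d ≈ 0.70

Minimum detectable effect (one-sample t-test, normal approximation):
d = (z_{α/2} + z_β) / √n
d = (2.576 + 0.772) / √23
d = 3.348 / 4.796
d ≈ 0.70

By Cohen's convention (0.2 small / 0.5 medium / 0.8 large): medium effect.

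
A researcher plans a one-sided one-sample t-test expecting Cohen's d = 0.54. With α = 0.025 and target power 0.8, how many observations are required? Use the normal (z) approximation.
n = 27

Sample size formula (one-sample t-test, normal approximation):
n = ((z_α + z_β) / d)²

z_α = 1.960 (for α = 0.025, one-sided)
z_β = 0.842 (for power = 0.8)
d = 0.54

n = ((1.960 + 0.842) / 0.54)²
n = (5.189)²
n ≈ 26.93
Round up to the next whole number: n = 27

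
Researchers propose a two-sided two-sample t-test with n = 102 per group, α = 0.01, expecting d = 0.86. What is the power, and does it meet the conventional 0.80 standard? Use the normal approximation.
Power ≈ 1.00; the study is adequately powered (power ≥ 0.80)

Power calculation (two-sample t-test, normal approximation):
z_β = d · √(n/2) - z_{α/2}
z_β = 0.86 · √(102/2) - 2.576
z_β = 0.86 · 7.141 - 2.576
z_β = 3.566

Power = Φ(z_β) = Φ(3.566) ≈ 1.000

Effect size d = 0.86 is large by Cohen's convention (0.2/0.5/0.8).

Threshold: power ≥ 0.80 is conventionally adequate.
Power ≈ 1.00 → the study is adequately powered (power ≥ 0.80).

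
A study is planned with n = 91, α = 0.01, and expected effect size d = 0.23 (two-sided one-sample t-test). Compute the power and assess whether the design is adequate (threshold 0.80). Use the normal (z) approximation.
Power ≈ 0.35; the study is underpowered (power < 0.80)

Power calculation (one-sample t-test, normal approximation):
z_β = d · √n - z_{α/2}
z_β = 0.23 · √91 - 2.576
z_β = 0.23 · 9.539 - 2.576
z_β = -0.382

Power = Φ(z_β) = Φ(-0.382) ≈ 0.351

Effect size d = 0.23 is small by Cohen's convention (0.2/0.5/0.8).

Threshold: power ≥ 0.80 is conventionally adequate.
Power ≈ 0.35 → the study is underpowered (power < 0.80).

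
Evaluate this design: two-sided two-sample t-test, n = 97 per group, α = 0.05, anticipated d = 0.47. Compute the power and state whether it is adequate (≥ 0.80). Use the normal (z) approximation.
Power ≈ 0.91; the study is adequately powered (power ≥ 0.80)

Power calculation (two-sample t-test, normal approximation):
z_β = d · √(n/2) - z_{α/2}
z_β = 0.47 · √(97/2) - 1.960
z_β = 0.47 · 6.964 - 1.960
z_β = 1.313

Power = Φ(z_β) = Φ(1.313) ≈ 0.905

Effect size d = 0.47 is small by Cohen's convention (0.2/0.5/0.8).

Threshold: power ≥ 0.80 is conventionally adequate.
Power ≈ 0.91 → the study is adequately powered (power ≥ 0.80).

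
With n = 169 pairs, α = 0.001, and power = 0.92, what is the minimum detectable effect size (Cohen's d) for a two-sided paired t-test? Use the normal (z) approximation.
d ≈ 0.36

Minimum detectable effect (paired t-test, normal approximation):
d = (z_{α/2} + z_β) / √n
d = (3.291 + 1.405) / √169
d = 4.696 / 13.000
d ≈ 0.36

By Cohen's convention (0.2 small / 0.5 medium / 0.8 large): small effect.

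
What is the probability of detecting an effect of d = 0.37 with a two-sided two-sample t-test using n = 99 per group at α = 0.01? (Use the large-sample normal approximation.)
Power ≈ 0.51

Power calculation (two-sample t-test, normal approximation):
z_β = d · √(n/2) - z_{α/2}
z_β = 0.37 · √(99/2) - 2.576
z_β = 0.37 · 7.036 - 2.576
z_β = 0.027

Power = Φ(z_β) = Φ(0.027) ≈ 0.511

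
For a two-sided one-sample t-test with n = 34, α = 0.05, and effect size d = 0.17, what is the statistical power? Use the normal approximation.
Power ≈ 0.17

Power calculation (one-sample t-test, normal approximation):
z_β = d · √n - z_{α/2}
z_β = 0.17 · √34 - 1.960
z_β = 0.17 · 5.831 - 1.960
z_β = -0.969

Power = Φ(z_β) = Φ(-0.969) ≈ 0.166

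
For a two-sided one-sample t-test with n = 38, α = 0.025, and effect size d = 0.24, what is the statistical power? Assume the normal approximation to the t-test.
Power ≈ 0.22

Power calculation (one-sample t-test, normal approximation):
z_β = d · √n - z_{α/2}
z_β = 0.24 · √38 - 2.241
z_β = 0.24 · 6.164 - 2.241
z_β = -0.762

Power = Φ(z_β) = Φ(-0.762) ≈ 0.223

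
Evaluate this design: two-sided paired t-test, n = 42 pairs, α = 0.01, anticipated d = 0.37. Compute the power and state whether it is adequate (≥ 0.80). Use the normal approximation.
Power ≈ 0.43; the study is underpowered (power < 0.80)

Power calculation (paired t-test, normal approximation):
z_β = d · √n - z_{α/2}
z_β = 0.37 · √42 - 2.576
z_β = 0.37 · 6.481 - 2.576
z_β = -0.178

Power = Φ(z_β) = Φ(-0.178) ≈ 0.429

Effect size d = 0.37 is small by Cohen's convention (0.2/0.5/0.8).

Threshold: power ≥ 0.80 is conventionally adequate.
Power ≈ 0.43 → the study is underpowered (power < 0.80).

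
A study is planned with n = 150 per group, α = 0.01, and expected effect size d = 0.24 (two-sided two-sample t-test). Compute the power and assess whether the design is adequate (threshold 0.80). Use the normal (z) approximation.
Power ≈ 0.31; the study is underpowered (power < 0.80)

Power calculation (two-sample t-test, normal approximation):
z_β = d · √(n/2) - z_{α/2}
z_β = 0.24 · √(150/2) - 2.576
z_β = 0.24 · 8.660 - 2.576
z_β = -0.497

Power = Φ(z_β) = Φ(-0.497) ≈ 0.309

Effect size d = 0.24 is small by Cohen's convention (0.2/0.5/0.8).

Threshold: power ≥ 0.80 is conventionally adequate.
Power ≈ 0.31 → the study is underpowered (power < 0.80).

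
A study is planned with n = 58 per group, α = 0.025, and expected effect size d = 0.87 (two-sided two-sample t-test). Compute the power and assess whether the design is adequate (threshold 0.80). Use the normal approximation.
Power ≈ 0.99; the study is adequately powered (power ≥ 0.80)

Power calculation (two-sample t-test, normal approximation):
z_β = d · √(n/2) - z_{α/2}
z_β = 0.87 · √(58/2) - 2.241
z_β = 0.87 · 5.385 - 2.241
z_β = 2.444

Power = Φ(z_β) = Φ(2.444) ≈ 0.993

Effect size d = 0.87 is large by Cohen's convention (0.2/0.5/0.8).

Threshold: power ≥ 0.80 is conventionally adequate.
Power ≈ 0.99 → the study is adequately powered (power ≥ 0.80).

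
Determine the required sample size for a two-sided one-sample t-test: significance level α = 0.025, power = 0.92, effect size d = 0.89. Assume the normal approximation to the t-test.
n = 17

Sample size formula (one-sample t-test, normal approximation):
n = ((z_{α/2} + z_β) / d)²

z_{α/2} = 2.241 (for α = 0.025, two-sided)
z_β = 1.405 (for power = 0.92)
d = 0.89

n = ((2.241 + 1.405) / 0.89)²
n = (4.097)²
n ≈ 16.79
Round up to the next whole number: n = 17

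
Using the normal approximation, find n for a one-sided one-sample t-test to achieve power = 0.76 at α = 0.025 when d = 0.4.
n = 45

Sample size formula (one-sample t-test, normal approximation):
n = ((z_α + z_β) / d)²

z_α = 1.960 (for α = 0.025, one-sided)
z_β = 0.706 (for power = 0.76)
d = 0.4

n = ((1.960 + 0.706) / 0.4)²
n = (6.665)²
n ≈ 44.42
Round up to the next whole number: n = 45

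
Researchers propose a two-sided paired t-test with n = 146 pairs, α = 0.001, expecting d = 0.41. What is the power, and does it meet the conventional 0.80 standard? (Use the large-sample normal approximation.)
Power ≈ 0.95; the study is adequately powered (power ≥ 0.80)

Power calculation (paired t-test, normal approximation):
z_β = d · √n - z_{α/2}
z_β = 0.41 · √146 - 3.291
z_β = 0.41 · 12.083 - 3.291
z_β = 1.664

Power = Φ(z_β) = Φ(1.664) ≈ 0.952

Effect size d = 0.41 is small by Cohen's convention (0.2/0.5/0.8).

Threshold: power ≥ 0.80 is conventionally adequate.
Power ≈ 0.95 → the study is adequately powered (power ≥ 0.80).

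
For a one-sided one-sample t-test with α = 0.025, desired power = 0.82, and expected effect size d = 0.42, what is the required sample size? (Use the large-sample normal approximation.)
n = 47

Sample size formula (one-sample t-test, normal approximation):
n = ((z_α + z_β) / d)²

z_α = 1.960 (for α = 0.025, one-sided)
z_β = 0.915 (for power = 0.82)
d = 0.42

n = ((1.960 + 0.915) / 0.42)²
n = (6.845)²
n ≈ 46.85
Round up to the next whole number: n = 47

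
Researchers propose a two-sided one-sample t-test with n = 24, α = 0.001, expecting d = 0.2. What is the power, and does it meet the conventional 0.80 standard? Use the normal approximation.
Power ≈ 0.01; the study is underpowered (power < 0.80)

Power calculation (one-sample t-test, normal approximation):
z_β = d · √n - z_{α/2}
z_β = 0.2 · √24 - 3.291
z_β = 0.2 · 4.899 - 3.291
z_β = -2.311

Power = Φ(z_β) = Φ(-2.311) ≈ 0.010

Effect size d = 0.2 is small by Cohen's convention (0.2/0.5/0.8).

Threshold: power ≥ 0.80 is conventionally adequate.
Power ≈ 0.01 → the study is underpowered (power < 0.80).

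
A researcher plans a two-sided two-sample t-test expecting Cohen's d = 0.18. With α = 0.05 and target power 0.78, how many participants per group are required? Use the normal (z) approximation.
n = 461 per group

Sample size formula (two-sample t-test, normal approximation):
n = 2 · ((z_{α/2} + z_β) / d)²

z_{α/2} = 1.960 (for α = 0.05, two-sided)
z_β = 0.772 (for power = 0.78)
d = 0.18

n = 2 · ((1.960 + 0.772) / 0.18)²
n = 2 · (15.178)²
n ≈ 460.74
Round up to the next whole number: n = 461 per group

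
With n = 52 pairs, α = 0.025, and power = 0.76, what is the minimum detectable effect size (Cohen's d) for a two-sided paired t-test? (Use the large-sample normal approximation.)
d ≈ 0.41

Minimum detectable effect (paired t-test, normal approximation):
d = (z_{α/2} + z_β) / √n
d = (2.241 + 0.706) / √52
d = 2.948 / 7.211
d ≈ 0.41

By Cohen's convention (0.2 small / 0.5 medium / 0.8 large): small effect.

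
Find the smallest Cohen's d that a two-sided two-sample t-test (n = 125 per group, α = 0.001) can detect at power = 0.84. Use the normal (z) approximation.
d ≈ 0.54

Minimum detectable effect (two-sample t-test, normal approximation):
d = (z_{α/2} + z_β) / √(n/2)
d = (3.291 + 0.994) / √(125/2)
d = 4.285 / 7.906
d ≈ 0.54

By Cohen's convention (0.2 small / 0.5 medium / 0.8 large): medium effect.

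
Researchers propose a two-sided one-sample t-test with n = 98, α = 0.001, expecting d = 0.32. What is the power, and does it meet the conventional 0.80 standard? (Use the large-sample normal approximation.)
Power ≈ 0.45; the study is underpowered (power < 0.80)

Power calculation (one-sample t-test, normal approximation):
z_β = d · √n - z_{α/2}
z_β = 0.32 · √98 - 3.291
z_β = 0.32 · 9.899 - 3.291
z_β = -0.123

Power = Φ(z_β) = Φ(-0.123) ≈ 0.451

Effect size d = 0.32 is small by Cohen's convention (0.2/0.5/0.8).

Threshold: power ≥ 0.80 is conventionally adequate.
Power ≈ 0.45 → the study is underpowered (power < 0.80).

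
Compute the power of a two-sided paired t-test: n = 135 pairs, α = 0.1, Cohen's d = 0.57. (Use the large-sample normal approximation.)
Power ≈ 1.00

Power calculation (paired t-test, normal approximation):
z_β = d · √n - z_{α/2}
z_β = 0.57 · √135 - 1.645
z_β = 0.57 · 11.619 - 1.645
z_β = 4.978

Power = Φ(z_β) = Φ(4.978) ≈ 1.000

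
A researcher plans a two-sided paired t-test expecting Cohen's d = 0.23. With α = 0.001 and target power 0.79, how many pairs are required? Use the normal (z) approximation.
n = 318 pairs

Sample size formula (paired t-test, normal approximation):
n = ((z_{α/2} + z_β) / d)²

z_{α/2} = 3.291 (for α = 0.001, two-sided)
z_β = 0.806 (for power = 0.79)
d = 0.23

n = ((3.291 + 0.806) / 0.23)²
n = (17.813)²
n ≈ 317.30
Round up to the next whole number: n = 318 pairs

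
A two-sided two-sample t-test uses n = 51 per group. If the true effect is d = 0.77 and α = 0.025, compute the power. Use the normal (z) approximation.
Power ≈ 0.95

Power calculation (two-sample t-test, normal approximation):
z_β = d · √(n/2) - z_{α/2}
z_β = 0.77 · √(51/2) - 2.241
z_β = 0.77 · 5.050 - 2.241
z_β = 1.647

Power = Φ(z_β) = Φ(1.647) ≈ 0.950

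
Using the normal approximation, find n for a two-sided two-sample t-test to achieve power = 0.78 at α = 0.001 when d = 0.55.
n = 110 per group

Sample size formula (two-sample t-test, normal approximation):
n = 2 · ((z_{α/2} + z_β) / d)²

z_{α/2} = 3.291 (for α = 0.001, two-sided)
z_β = 0.772 (for power = 0.78)
d = 0.55

n = 2 · ((3.291 + 0.772) / 0.55)²
n = 2 · (7.387)²
n ≈ 109.14
Round up to the next whole number: n = 110 per group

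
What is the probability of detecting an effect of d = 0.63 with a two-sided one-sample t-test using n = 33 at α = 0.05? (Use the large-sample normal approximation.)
Power ≈ 0.95

Power calculation (one-sample t-test, normal approximation):
z_β = d · √n - z_{α/2}
z_β = 0.63 · √33 - 1.960
z_β = 0.63 · 5.745 - 1.960
z_β = 1.659

Power = Φ(z_β) = Φ(1.659) ≈ 0.951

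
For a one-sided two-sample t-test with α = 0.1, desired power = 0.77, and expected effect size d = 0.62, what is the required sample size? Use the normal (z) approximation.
n = 22 per group

Sample size formula (two-sample t-test, normal approximation):
n = 2 · ((z_α + z_β) / d)²

z_α = 1.282 (for α = 0.1, one-sided)
z_β = 0.739 (for power = 0.77)
d = 0.62

n = 2 · ((1.282 + 0.739) / 0.62)²
n = 2 · (3.260)²
n ≈ 21.26
Round up to the next whole number: n = 22 per group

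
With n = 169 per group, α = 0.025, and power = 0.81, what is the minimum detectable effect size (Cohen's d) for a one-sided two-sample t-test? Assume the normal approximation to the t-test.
d ≈ 0.31

Minimum detectable effect (two-sample t-test, normal approximation):
d = (z_α + z_β) / √(n/2)
d = (1.960 + 0.878) / √(169/2)
d = 2.838 / 9.192
d ≈ 0.31

By Cohen's convention (0.2 small / 0.5 medium / 0.8 large): small effect.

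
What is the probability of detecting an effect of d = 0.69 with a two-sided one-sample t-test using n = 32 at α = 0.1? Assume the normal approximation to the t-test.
Power ≈ 0.99

Power calculation (one-sample t-test, normal approximation):
z_β = d · √n - z_{α/2}
z_β = 0.69 · √32 - 1.645
z_β = 0.69 · 5.657 - 1.645
z_β = 2.258

Power = Φ(z_β) = Φ(2.258) ≈ 0.988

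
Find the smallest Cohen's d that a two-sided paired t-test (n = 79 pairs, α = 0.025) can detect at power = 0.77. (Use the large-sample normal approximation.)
d ≈ 0.34

Minimum detectable effect (paired t-test, normal approximation):
d = (z_{α/2} + z_β) / √n
d = (2.241 + 0.739) / √79
d = 2.980 / 8.888
d ≈ 0.34

By Cohen's convention (0.2 small / 0.5 medium / 0.8 large): small effect.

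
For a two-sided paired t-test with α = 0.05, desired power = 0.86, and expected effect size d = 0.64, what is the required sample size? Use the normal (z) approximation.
n = 23 pairs

Sample size formula (paired t-test, normal approximation):
n = ((z_{α/2} + z_β) / d)²

z_{α/2} = 1.960 (for α = 0.05, two-sided)
z_β = 1.080 (for power = 0.86)
d = 0.64

n = ((1.960 + 1.080) / 0.64)²
n = (4.750)²
n ≈ 22.56
Round up to the next whole number: n = 23 pairs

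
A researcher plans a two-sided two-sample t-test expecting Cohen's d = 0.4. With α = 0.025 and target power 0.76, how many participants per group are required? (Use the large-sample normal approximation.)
n = 109 per group

Sample size formula (two-sample t-test, normal approximation):
n = 2 · ((z_{α/2} + z_β) / d)²

z_{α/2} = 2.241 (for α = 0.025, two-sided)
z_β = 0.706 (for power = 0.76)
d = 0.4

n = 2 · ((2.241 + 0.706) / 0.4)²
n = 2 · (7.368)²
n ≈ 108.57
Round up to the next whole number: n = 109 per group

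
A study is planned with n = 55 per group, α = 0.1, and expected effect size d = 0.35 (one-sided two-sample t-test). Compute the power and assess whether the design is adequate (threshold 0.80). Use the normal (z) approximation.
Power ≈ 0.71; the study is underpowered (power < 0.80)

Power calculation (two-sample t-test, normal approximation):
z_β = d · √(n/2) - z_α
z_β = 0.35 · √(55/2) - 1.282
z_β = 0.35 · 5.244 - 1.282
z_β = 0.554

Power = Φ(z_β) = Φ(0.554) ≈ 0.710

Effect size d = 0.35 is small by Cohen's convention (0.2/0.5/0.8).

Threshold: power ≥ 0.80 is conventionally adequate.
Power ≈ 0.71 → the study is underpowered (power < 0.80).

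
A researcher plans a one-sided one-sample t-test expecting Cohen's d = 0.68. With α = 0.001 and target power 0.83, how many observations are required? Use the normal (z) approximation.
n = 36

Sample size formula (one-sample t-test, normal approximation):
n = ((z_α + z_β) / d)²

z_α = 3.090 (for α = 0.001, one-sided)
z_β = 0.954 (for power = 0.83)
d = 0.68

n = ((3.090 + 0.954) / 0.68)²
n = (5.947)²
n ≈ 35.37
Round up to the next whole number: n = 36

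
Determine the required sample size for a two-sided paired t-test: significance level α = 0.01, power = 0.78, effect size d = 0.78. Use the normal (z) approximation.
n = 19 pairs

Sample size formula (paired t-test, normal approximation):
n = ((z_{α/2} + z_β) / d)²

z_{α/2} = 2.576 (for α = 0.01, two-sided)
z_β = 0.772 (for power = 0.78)
d = 0.78

n = ((2.576 + 0.772) / 0.78)²
n = (4.292)²
n ≈ 18.42
Round up to the next whole number: n = 19 pairs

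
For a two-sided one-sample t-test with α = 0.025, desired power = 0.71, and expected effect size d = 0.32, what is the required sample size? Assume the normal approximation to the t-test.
n = 77

Sample size formula (one-sample t-test, normal approximation):
n = ((z_{α/2} + z_β) / d)²

z_{α/2} = 2.241 (for α = 0.025, two-sided)
z_β = 0.553 (for power = 0.71)
d = 0.32

n = ((2.241 + 0.553) / 0.32)²
n = (8.731)²
n ≈ 76.23
Round up to the next whole number: n = 77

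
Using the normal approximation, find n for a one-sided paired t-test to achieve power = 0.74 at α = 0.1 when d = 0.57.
n = 12 pairs

Sample size formula (paired t-test, normal approximation):
n = ((z_α + z_β) / d)²

z_α = 1.282 (for α = 0.1, one-sided)
z_β = 0.643 (for power = 0.74)
d = 0.57

n = ((1.282 + 0.643) / 0.57)²
n = (3.377)²
n ≈ 11.40
Round up to the next whole number: n = 12 pairs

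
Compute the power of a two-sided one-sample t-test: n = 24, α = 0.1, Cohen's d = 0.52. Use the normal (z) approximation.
Power ≈ 0.82

Power calculation (one-sample t-test, normal approximation):
z_β = d · √n - z_{α/2}
z_β = 0.52 · √24 - 1.645
z_β = 0.52 · 4.899 - 1.645
z_β = 0.903

Power = Φ(z_β) = Φ(0.903) ≈ 0.817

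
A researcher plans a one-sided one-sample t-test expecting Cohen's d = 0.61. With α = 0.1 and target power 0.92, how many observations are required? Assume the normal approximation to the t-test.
n = 20

Sample size formula (one-sample t-test, normal approximation):
n = ((z_α + z_β) / d)²

z_α = 1.282 (for α = 0.1, one-sided)
z_β = 1.405 (for power = 0.92)
d = 0.61

n = ((1.282 + 1.405) / 0.61)²
n = (4.405)²
n ≈ 19.40
Round up to the next whole number: n = 20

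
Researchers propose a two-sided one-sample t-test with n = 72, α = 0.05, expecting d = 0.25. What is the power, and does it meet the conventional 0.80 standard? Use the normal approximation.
Power ≈ 0.56; the study is underpowered (power < 0.80)

Power calculation (one-sample t-test, normal approximation):
z_β = d · √n - z_{α/2}
z_β = 0.25 · √72 - 1.960
z_β = 0.25 · 8.485 - 1.960
z_β = 0.161

Power = Φ(z_β) = Φ(0.161) ≈ 0.564

Effect size d = 0.25 is small by Cohen's convention (0.2/0.5/0.8).

Threshold: power ≥ 0.80 is conventionally adequate.
Power ≈ 0.56 → the study is underpowered (power < 0.80).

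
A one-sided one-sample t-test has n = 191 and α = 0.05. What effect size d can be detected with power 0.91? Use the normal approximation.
d ≈ 0.22

Minimum detectable effect (one-sample t-test, normal approximation):
d = (z_α + z_β) / √n
d = (1.645 + 1.341) / √191
d = 2.986 / 13.820
d ≈ 0.22

By Cohen's convention (0.2 small / 0.5 medium / 0.8 large): small effect.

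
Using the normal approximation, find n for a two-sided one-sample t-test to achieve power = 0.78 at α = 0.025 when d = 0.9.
n = 12

Sample size formula (one-sample t-test, normal approximation):
n = ((z_{α/2} + z_β) / d)²

z_{α/2} = 2.241 (for α = 0.025, two-sided)
z_β = 0.772 (for power = 0.78)
d = 0.9

n = ((2.241 + 0.772) / 0.9)²
n = (3.348)²
n ≈ 11.21
Round up to the next whole number: n = 12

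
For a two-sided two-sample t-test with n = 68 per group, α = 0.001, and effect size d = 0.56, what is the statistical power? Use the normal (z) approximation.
Power ≈ 0.49

Power calculation (two-sample t-test, normal approximation):
z_β = d · √(n/2) - z_{α/2}
z_β = 0.56 · √(68/2) - 3.291
z_β = 0.56 · 5.831 - 3.291
z_β = -0.025

Power = Φ(z_β) = Φ(-0.025) ≈ 0.490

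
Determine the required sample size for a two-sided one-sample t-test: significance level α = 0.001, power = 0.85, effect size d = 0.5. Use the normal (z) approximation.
n = 75

Sample size formula (one-sample t-test, normal approximation):
n = ((z_{α/2} + z_β) / d)²

z_{α/2} = 3.291 (for α = 0.001, two-sided)
z_β = 1.036 (for power = 0.85)
d = 0.5

n = ((3.291 + 1.036) / 0.5)²
n = (8.654)²
n ≈ 74.89
Round up to the next whole number: n = 75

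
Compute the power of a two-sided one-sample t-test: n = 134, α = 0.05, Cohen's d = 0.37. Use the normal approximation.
Power ≈ 0.99

Power calculation (one-sample t-test, normal approximation):
z_β = d · √n - z_{α/2}
z_β = 0.37 · √134 - 1.960
z_β = 0.37 · 11.576 - 1.960
z_β = 2.323

Power = Φ(z_β) = Φ(2.323) ≈ 0.990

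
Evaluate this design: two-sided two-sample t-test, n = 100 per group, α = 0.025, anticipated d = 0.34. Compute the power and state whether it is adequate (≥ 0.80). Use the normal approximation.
Power ≈ 0.56; the study is underpowered (power < 0.80)

Power calculation (two-sample t-test, normal approximation):
z_β = d · √(n/2) - z_{α/2}
z_β = 0.34 · √(100/2) - 2.241
z_β = 0.34 · 7.071 - 2.241
z_β = 0.163

Power = Φ(z_β) = Φ(0.163) ≈ 0.565

Effect size d = 0.34 is small by Cohen's convention (0.2/0.5/0.8).

Threshold: power ≥ 0.80 is conventionally adequate.
Power ≈ 0.56 → the study is underpowered (power < 0.80).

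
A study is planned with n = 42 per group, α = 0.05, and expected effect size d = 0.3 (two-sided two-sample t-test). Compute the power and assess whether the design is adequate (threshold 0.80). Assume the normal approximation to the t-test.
Power ≈ 0.28; the study is underpowered (power < 0.80)

Power calculation (two-sample t-test, normal approximation):
z_β = d · √(n/2) - z_{α/2}
z_β = 0.3 · √(42/2) - 1.960
z_β = 0.3 · 4.583 - 1.960
z_β = -0.585

Power = Φ(z_β) = Φ(-0.585) ≈ 0.279

Effect size d = 0.3 is small by Cohen's convention (0.2/0.5/0.8).

Threshold: power ≥ 0.80 is conventionally adequate.
Power ≈ 0.28 → the study is underpowered (power < 0.80).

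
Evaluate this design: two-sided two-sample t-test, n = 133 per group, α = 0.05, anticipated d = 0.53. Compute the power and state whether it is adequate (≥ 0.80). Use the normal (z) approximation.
Power ≈ 0.99; the study is adequately powered (power ≥ 0.80)

Power calculation (two-sample t-test, normal approximation):
z_β = d · √(n/2) - z_{α/2}
z_β = 0.53 · √(133/2) - 1.960
z_β = 0.53 · 8.155 - 1.960
z_β = 2.362

Power = Φ(z_β) = Φ(2.362) ≈ 0.991

Effect size d = 0.53 is medium by Cohen's convention (0.2/0.5/0.8).

Threshold: power ≥ 0.80 is conventionally adequate.
Power ≈ 0.99 → the study is adequately powered (power ≥ 0.80).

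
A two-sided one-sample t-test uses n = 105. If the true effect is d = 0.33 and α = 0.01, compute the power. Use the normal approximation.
Power ≈ 0.79

Power calculation (one-sample t-test, normal approximation):
z_β = d · √n - z_{α/2}
z_β = 0.33 · √105 - 2.576
z_β = 0.33 · 10.247 - 2.576
z_β = 0.806

Power = Φ(z_β) = Φ(0.806) ≈ 0.790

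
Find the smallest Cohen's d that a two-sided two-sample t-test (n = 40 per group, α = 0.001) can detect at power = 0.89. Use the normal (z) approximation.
d ≈ 1.01

Minimum detectable effect (two-sample t-test, normal approximation):
d = (z_{α/2} + z_β) / √(n/2)
d = (3.291 + 1.227) / √(40/2)
d = 4.517 / 4.472
d ≈ 1.01

By Cohen's convention (0.2 small / 0.5 medium / 0.8 large): large effect.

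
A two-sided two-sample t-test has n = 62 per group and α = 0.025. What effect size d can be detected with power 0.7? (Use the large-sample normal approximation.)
d ≈ 0.50

Minimum detectable effect (two-sample t-test, normal approximation):
d = (z_{α/2} + z_β) / √(n/2)
d = (2.241 + 0.524) / √(62/2)
d = 2.766 / 5.568
d ≈ 0.50

By Cohen's convention (0.2 small / 0.5 medium / 0.8 large): medium effect.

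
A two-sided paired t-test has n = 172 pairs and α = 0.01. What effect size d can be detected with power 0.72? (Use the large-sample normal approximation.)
d ≈ 0.24

Minimum detectable effect (paired t-test, normal approximation):
d = (z_{α/2} + z_β) / √n
d = (2.576 + 0.583) / √172
d = 3.159 / 13.115
d ≈ 0.24

By Cohen's convention (0.2 small / 0.5 medium / 0.8 large): small effect.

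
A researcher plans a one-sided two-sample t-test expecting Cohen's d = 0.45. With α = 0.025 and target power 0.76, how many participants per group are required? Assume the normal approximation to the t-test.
n = 71 per group

Sample size formula (two-sample t-test, normal approximation):
n = 2 · ((z_α + z_β) / d)²

z_α = 1.960 (for α = 0.025, one-sided)
z_β = 0.706 (for power = 0.76)
d = 0.45

n = 2 · ((1.960 + 0.706) / 0.45)²
n = 2 · (5.924)²
n ≈ 70.19
Round up to the next whole number: n = 71 per group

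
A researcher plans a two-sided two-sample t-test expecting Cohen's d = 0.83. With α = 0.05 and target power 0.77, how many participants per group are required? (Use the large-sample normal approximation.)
n = 22 per group

Sample size formula (two-sample t-test, normal approximation):
n = 2 · ((z_{α/2} + z_β) / d)²

z_{α/2} = 1.960 (for α = 0.05, two-sided)
z_β = 0.739 (for power = 0.77)
d = 0.83

n = 2 · ((1.960 + 0.739) / 0.83)²
n = 2 · (3.252)²
n ≈ 21.15
Round up to the next whole number: n = 22 per group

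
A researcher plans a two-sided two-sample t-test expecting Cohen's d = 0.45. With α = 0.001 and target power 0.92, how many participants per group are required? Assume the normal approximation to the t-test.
n = 218 per group

Sample size formula (two-sample t-test, normal approximation):
n = 2 · ((z_{α/2} + z_β) / d)²

z_{α/2} = 3.291 (for α = 0.001, two-sided)
z_β = 1.405 (for power = 0.92)
d = 0.45

n = 2 · ((3.291 + 1.405) / 0.45)²
n = 2 · (10.436)²
n ≈ 217.82
Round up to the next whole number: n = 218 per group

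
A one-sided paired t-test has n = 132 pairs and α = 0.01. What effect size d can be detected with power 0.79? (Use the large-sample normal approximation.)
d ≈ 0.27

Minimum detectable effect (paired t-test, normal approximation):
d = (z_α + z_β) / √n
d = (2.326 + 0.806) / √132
d = 3.133 / 11.489
d ≈ 0.27

By Cohen's convention (0.2 small / 0.5 medium / 0.8 large): small effect.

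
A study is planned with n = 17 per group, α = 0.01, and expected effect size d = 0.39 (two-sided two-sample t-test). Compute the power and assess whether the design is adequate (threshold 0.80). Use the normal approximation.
Power ≈ 0.08; the study is underpowered (power < 0.80)

Power calculation (two-sample t-test, normal approximation):
z_β = d · √(n/2) - z_{α/2}
z_β = 0.39 · √(17/2) - 2.576
z_β = 0.39 · 2.915 - 2.576
z_β = -1.439

Power = Φ(z_β) = Φ(-1.439) ≈ 0.075

Effect size d = 0.39 is small by Cohen's convention (0.2/0.5/0.8).

Threshold: power ≥ 0.80 is conventionally adequate.
Power ≈ 0.08 → the study is underpowered (power < 0.80).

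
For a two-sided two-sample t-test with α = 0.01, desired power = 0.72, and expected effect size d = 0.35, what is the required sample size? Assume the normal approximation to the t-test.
n = 163 per group

Sample size formula (two-sample t-test, normal approximation):
n = 2 · ((z_{α/2} + z_β) / d)²

z_{α/2} = 2.576 (for α = 0.01, two-sided)
z_β = 0.583 (for power = 0.72)
d = 0.35

n = 2 · ((2.576 + 0.583) / 0.35)²
n = 2 · (9.026)²
n ≈ 162.94
Round up to the next whole number: n = 163 per group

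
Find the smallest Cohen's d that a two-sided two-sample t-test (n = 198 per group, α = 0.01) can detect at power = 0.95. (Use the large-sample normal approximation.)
d ≈ 0.42

Minimum detectable effect (two-sample t-test, normal approximation):
d = (z_{α/2} + z_β) / √(n/2)
d = (2.576 + 1.645) / √(198/2)
d = 4.221 / 9.950
d ≈ 0.42

By Cohen's convention (0.2 small / 0.5 medium / 0.8 large): small effect.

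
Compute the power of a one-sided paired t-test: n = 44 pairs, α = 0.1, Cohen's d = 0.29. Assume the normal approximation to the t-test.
Power ≈ 0.74

Power calculation (paired t-test, normal approximation):
z_β = d · √n - z_α
z_β = 0.29 · √44 - 1.282
z_β = 0.29 · 6.633 - 1.282
z_β = 0.642

Power = Φ(z_β) = Φ(0.642) ≈ 0.740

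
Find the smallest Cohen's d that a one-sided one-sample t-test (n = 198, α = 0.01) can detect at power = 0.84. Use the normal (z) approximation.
d ≈ 0.24

Minimum detectable effect (one-sample t-test, normal approximation):
d = (z_α + z_β) / √n
d = (2.326 + 0.994) / √198
d = 3.321 / 14.071
d ≈ 0.24

By Cohen's convention (0.2 small / 0.5 medium / 0.8 large): small effect.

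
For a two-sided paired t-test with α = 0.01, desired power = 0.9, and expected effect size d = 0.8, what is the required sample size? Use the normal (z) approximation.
n = 24 pairs

Sample size formula (paired t-test, normal approximation):
n = ((z_{α/2} + z_β) / d)²

z_{α/2} = 2.576 (for α = 0.01, two-sided)
z_β = 1.282 (for power = 0.9)
d = 0.8

n = ((2.576 + 1.282) / 0.8)²
n = (4.823)²
n ≈ 23.26
Round up to the next whole number: n = 24 pairs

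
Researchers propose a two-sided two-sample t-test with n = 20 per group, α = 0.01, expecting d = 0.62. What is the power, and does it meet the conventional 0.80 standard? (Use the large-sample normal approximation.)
Power ≈ 0.27; the study is underpowered (power < 0.80)

Power calculation (two-sample t-test, normal approximation):
z_β = d · √(n/2) - z_{α/2}
z_β = 0.62 · √(20/2) - 2.576
z_β = 0.62 · 3.162 - 2.576
z_β = -0.615

Power = Φ(z_β) = Φ(-0.615) ≈ 0.269

Effect size d = 0.62 is medium by Cohen's convention (0.2/0.5/0.8).

Threshold: power ≥ 0.80 is conventionally adequate.
Power ≈ 0.27 → the study is underpowered (power < 0.80).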